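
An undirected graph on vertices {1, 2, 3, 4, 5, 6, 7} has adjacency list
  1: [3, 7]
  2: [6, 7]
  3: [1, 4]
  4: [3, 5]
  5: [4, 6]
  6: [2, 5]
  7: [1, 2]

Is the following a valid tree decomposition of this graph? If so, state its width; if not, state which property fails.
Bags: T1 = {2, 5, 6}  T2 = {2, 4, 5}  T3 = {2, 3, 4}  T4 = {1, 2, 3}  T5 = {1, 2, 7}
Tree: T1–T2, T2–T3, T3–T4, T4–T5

Checking the three conditions: (i) the bags cover all of {1, 2, 3, 4, 5, 6, 7}; (ii) for each edge, some bag contains both endpoints; (iii) the bags containing any fixed vertex form a subtree. All hold, so the decomposition is valid with width 3 − 1 = 2.

Yes; width 2.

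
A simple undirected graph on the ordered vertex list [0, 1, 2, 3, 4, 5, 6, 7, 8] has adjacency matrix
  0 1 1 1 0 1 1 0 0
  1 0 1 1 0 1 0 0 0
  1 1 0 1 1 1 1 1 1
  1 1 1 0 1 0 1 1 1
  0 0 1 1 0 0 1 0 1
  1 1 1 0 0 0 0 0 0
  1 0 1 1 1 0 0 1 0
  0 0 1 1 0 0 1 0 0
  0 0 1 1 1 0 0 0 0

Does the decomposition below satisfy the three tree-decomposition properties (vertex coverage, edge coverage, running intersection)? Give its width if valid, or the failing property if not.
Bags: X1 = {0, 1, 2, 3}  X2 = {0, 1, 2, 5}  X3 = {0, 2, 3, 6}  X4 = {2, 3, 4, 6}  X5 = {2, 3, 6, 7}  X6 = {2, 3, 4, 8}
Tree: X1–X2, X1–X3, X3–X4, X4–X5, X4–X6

Every vertex of G appears in some bag (union = {0, 1, 2, 3, 4, 5, 6, 7, 8}); every edge is covered by a bag; and for each vertex v the set of bags containing v is connected in the bag tree. The decomposition is therefore valid. The largest bag has 4 vertices, so the width is 3.

Yes; width 3.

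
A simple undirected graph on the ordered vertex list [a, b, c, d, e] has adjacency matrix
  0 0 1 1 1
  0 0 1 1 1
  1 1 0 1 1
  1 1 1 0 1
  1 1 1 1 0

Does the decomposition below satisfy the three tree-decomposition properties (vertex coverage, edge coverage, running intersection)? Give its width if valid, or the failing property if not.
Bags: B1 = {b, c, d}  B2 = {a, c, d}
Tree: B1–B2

No — vertex e appears in no bag.

A tree decomposition must satisfy three properties: every vertex lies in some bag; for every edge, both endpoints lie together in some bag; and for every vertex, the bags containing it form a connected subtree. Here vertex e appears in no bag, so the decomposition is invalid.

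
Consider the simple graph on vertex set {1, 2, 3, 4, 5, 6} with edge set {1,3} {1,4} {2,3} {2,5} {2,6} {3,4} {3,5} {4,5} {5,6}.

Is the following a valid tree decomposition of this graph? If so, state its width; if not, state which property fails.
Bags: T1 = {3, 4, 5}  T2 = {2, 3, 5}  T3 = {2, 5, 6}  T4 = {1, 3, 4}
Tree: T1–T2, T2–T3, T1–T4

Yes; width 2.

Vertex coverage: the bags together contain {1, 2, 3, 4, 5, 6}, the full vertex set. Edge coverage: each edge of G has both endpoints in at least one bag. Running intersection: for every vertex, the bags containing it form a connected subtree. All three properties hold, so this is a valid tree decomposition of width max|bag| − 1 = 2, and hence tw(G) ≤ 2.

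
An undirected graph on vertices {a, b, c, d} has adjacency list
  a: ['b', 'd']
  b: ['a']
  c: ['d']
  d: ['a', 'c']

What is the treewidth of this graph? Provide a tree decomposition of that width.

Each bag holds 2 vertices, so the decomposition has width 1, which upper-bounds the treewidth. Any graph with an edge has treewidth ≥ 1, and G has the edge d–a. The upper and lower bounds meet at 1, so that is the treewidth.

Treewidth 1.
One optimal decomposition is:
Bags: B1 = {a, d}  B2 = {a, b}  B3 = {c, d}
Tree: B1–B2, B1–B3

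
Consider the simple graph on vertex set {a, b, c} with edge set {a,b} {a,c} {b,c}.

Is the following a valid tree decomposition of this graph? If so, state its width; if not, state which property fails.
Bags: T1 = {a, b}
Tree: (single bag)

A tree decomposition must satisfy three properties: every vertex lies in some bag; for every edge, both endpoints lie together in some bag; and for every vertex, the bags containing it form a connected subtree. Here vertex c appears in no bag, so the decomposition is invalid.

No — vertex c appears in no bag.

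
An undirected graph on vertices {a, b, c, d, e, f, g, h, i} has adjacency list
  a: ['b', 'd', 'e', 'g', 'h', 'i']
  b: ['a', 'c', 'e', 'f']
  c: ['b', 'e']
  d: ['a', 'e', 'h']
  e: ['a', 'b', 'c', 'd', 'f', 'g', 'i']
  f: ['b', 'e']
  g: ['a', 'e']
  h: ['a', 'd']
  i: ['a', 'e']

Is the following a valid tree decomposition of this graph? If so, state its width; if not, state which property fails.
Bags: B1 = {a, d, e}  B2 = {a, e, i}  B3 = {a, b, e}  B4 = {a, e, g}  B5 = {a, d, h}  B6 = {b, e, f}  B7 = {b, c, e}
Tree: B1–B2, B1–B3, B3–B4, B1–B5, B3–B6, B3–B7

Yes; width 2.

Every vertex of G appears in some bag (union = {a, b, c, d, e, f, g, h, i}); every edge is covered by a bag; and for each vertex v the set of bags containing v is connected in the bag tree. The decomposition is therefore valid. The largest bag has 3 vertices, so the width is 2.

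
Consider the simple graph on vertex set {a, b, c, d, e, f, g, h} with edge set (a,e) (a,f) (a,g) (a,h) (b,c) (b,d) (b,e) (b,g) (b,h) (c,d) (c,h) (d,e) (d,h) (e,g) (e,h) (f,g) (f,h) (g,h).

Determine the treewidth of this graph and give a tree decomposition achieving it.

Treewidth 3.
One optimal decomposition is:
Bags: B1 = {b, e, g, h}  B2 = {b, d, e, h}  B3 = {b, c, d, h}  B4 = {a, e, g, h}  B5 = {a, f, g, h}
Tree: B1–B2, B2–B3, B1–B4, B4–B5

The largest bag has 4 vertices, giving width 3; this decomposition certifies tw(G) ≤ 3. Conversely, {b, d, e, h} is a clique of size 4, and the vertices of any clique must share a bag in every tree decomposition; so some bag has ≥ 4 vertices and tw(G) ≥ 3. Combining the bounds, tw(G) = 3.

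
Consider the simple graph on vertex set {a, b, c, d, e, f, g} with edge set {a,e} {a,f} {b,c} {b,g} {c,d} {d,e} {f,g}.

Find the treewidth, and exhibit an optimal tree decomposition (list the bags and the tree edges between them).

Every bag has size at most 3, so the width is 3 − 1 = 2 and tw(G) ≤ 2. For the lower bound, G contains the cycle e–d–c–b–g–f–a–e, so G is not a forest; only forests have treewidth ≤ 1, hence tw(G) ≥ 2. Combining the bounds, tw(G) = 2.

Treewidth 2.
Bags: B1 = {c, d, e}  B2 = {b, c, e}  B3 = {b, e, g}  B4 = {e, f, g}  B5 = {a, e, f}
Tree: B1–B2, B2–B3, B3–B4, B4–B5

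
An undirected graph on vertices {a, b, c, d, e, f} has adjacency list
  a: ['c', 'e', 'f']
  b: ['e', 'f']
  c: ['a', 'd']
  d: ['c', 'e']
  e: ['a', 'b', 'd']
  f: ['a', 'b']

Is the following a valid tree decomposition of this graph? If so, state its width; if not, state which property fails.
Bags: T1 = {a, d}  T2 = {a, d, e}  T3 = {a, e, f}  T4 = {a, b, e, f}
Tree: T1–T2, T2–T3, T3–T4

No — vertex c appears in no bag.

A tree decomposition must satisfy three properties: every vertex lies in some bag; for every edge, both endpoints lie together in some bag; and for every vertex, the bags containing it form a connected subtree. Here vertex c appears in no bag, so the decomposition is invalid.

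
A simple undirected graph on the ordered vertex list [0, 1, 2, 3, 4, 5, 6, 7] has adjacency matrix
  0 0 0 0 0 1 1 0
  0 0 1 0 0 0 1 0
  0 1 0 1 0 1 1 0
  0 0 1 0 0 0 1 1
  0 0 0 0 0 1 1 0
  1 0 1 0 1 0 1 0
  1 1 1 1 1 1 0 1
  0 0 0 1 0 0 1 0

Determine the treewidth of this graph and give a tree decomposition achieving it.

Each bag holds 3 vertices, so the decomposition has width 2, which upper-bounds the treewidth. For the lower bound, the 3 vertices {0, 5, 6} are pairwise adjacent, and any tree decomposition puts a clique entirely inside one bag — forcing width ≥ 2. Therefore the treewidth is 2.

Treewidth 2.
Bags: B1 = {2, 5, 6}  B2 = {2, 3, 6}  B3 = {0, 5, 6}  B4 = {1, 2, 6}  B5 = {3, 6, 7}  B6 = {4, 5, 6}
Tree: B1–B2, B1–B3, B1–B4, B2–B5, B1–B6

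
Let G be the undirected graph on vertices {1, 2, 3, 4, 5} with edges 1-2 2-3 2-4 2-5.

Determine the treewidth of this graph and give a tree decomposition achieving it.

Every bag has size at most 2, so the width is 2 − 1 = 1 and tw(G) ≤ 1. G has an edge, so its treewidth is at least 1. Therefore the treewidth is 1.

Treewidth 1.
Bags: B1 = {1, 2}  B2 = {2, 5}  B3 = {2, 4}  B4 = {2, 3}
Tree: B1–B2, B2–B3, B2–B4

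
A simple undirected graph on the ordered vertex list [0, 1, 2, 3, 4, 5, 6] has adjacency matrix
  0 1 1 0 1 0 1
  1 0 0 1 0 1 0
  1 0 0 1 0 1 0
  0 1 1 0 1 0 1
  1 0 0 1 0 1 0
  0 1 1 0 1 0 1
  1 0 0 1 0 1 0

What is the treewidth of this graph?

A width-3 tree decomposition is:
Bags: B1 = {0, 3, 5, 6}  B2 = {0, 3, 4, 5}  B3 = {0, 1, 3, 5}  B4 = {0, 2, 3, 5}
Tree: B1–B2, B2–B3, B3–B4
The largest bag has 4 vertices, giving width 3; this decomposition certifies tw(G) ≤ 3. For the lower bound: the 4 vertex sets {0,6}, {4,5}, {3}, {1} are disjoint, each induces a connected subgraph, and every pair is joined by at least one edge of G. Contracting each set to a single vertex therefore yields K_{4} as a minor, and since treewidth is minor-monotone, tw(G) ≥ tw(K_{4}) = 3. The upper and lower bounds meet at 3, so that is the treewidth.

3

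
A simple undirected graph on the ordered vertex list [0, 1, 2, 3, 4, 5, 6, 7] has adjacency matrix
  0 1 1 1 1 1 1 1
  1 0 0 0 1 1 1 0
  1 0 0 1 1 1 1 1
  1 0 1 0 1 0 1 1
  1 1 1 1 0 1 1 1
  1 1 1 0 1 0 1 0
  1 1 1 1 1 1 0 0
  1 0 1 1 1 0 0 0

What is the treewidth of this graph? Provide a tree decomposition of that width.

Each bag holds 5 vertices, so the decomposition has width 4, which upper-bounds the treewidth. On the other hand G contains the 5-clique {0, 1, 4, 5, 6}. A clique must lie in a single bag of any decomposition, so no decomposition can have width below 4. Therefore the treewidth is 4.

Treewidth 4.
One optimal decomposition is:
Bags: B1 = {0, 2, 3, 4, 6}  B2 = {0, 2, 3, 4, 7}  B3 = {0, 2, 4, 5, 6}  B4 = {0, 1, 4, 5, 6}
Tree: B1–B2, B1–B3, B3–B4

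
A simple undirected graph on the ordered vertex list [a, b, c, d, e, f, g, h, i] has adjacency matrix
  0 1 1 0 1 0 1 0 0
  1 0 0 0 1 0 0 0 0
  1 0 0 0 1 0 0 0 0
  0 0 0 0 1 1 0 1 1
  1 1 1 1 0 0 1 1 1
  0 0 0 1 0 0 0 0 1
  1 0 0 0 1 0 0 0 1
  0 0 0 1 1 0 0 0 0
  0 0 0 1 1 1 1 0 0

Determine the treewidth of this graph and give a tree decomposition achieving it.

Each bag holds 3 vertices, so the decomposition has width 2, which upper-bounds the treewidth. Conversely, {d, e, h} is a clique of size 3, and the vertices of any clique must share a bag in every tree decomposition; so some bag has ≥ 3 vertices and tw(G) ≥ 2. Combining the bounds, tw(G) = 2.

Treewidth 2.
One such decomposition:
Bags: B1 = {a, e, g}  B2 = {a, c, e}  B3 = {e, g, i}  B4 = {d, e, i}  B5 = {d, e, h}  B6 = {d, f, i}  B7 = {a, b, e}
Tree: B1–B2, B1–B3, B3–B4, B4–B5, B4–B6, B1–B7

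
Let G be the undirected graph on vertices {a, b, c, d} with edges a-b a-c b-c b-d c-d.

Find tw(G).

2

A width-2 tree decomposition is:
Bags: B1 = {a, b, c}  B2 = {b, c, d}
Tree: B1–B2
Each bag holds 3 vertices, so the decomposition has width 2, which upper-bounds the treewidth. For the lower bound, the 3 vertices {b, c, d} are pairwise adjacent, and any tree decomposition puts a clique entirely inside one bag — forcing width ≥ 2. Hence tw(G) = 2 exactly.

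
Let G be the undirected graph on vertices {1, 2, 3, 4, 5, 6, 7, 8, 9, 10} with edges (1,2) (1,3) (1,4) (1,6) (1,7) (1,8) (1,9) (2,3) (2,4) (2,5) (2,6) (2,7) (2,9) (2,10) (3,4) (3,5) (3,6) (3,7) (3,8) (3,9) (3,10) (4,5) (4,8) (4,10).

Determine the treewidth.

A width-3 tree decomposition is:
Bags: B1 = {2, 3, 4, 5}  B2 = {1, 2, 3, 4}  B3 = {1, 2, 3, 9}  B4 = {1, 2, 3, 6}  B5 = {1, 3, 4, 8}  B6 = {2, 3, 4, 10}  B7 = {1, 2, 3, 7}
Tree: B1–B2, B2–B3, B2–B4, B2–B5, B1–B6, B3–B7
Every bag has size at most 4, so the width is 4 − 1 = 3 and tw(G) ≤ 3. On the other hand G contains the 4-clique {1, 3, 4, 8}. A clique must lie in a single bag of any decomposition, so no decomposition can have width below 3. The upper and lower bounds meet at 3, so that is the treewidth.

3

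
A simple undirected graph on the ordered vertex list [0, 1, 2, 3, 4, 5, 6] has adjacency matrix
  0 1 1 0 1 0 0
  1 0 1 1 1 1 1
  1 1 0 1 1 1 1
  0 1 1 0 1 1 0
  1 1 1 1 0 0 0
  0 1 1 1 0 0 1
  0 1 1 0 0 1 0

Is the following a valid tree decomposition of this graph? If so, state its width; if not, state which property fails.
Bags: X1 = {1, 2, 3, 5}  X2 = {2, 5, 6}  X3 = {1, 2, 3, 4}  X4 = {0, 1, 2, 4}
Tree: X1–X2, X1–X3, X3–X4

No — edge (1,6) lies in no bag.

A tree decomposition must satisfy three properties: every vertex lies in some bag; for every edge, both endpoints lie together in some bag; and for every vertex, the bags containing it form a connected subtree. Here edge (1,6) lies in no bag, so the decomposition is invalid.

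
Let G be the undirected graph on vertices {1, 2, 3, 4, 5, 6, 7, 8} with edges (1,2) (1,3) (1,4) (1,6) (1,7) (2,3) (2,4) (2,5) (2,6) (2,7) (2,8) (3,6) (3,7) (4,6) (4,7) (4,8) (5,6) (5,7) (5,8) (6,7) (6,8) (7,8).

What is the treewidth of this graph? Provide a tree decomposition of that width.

Treewidth 4.
One such decomposition:
Bags: B1 = {1, 2, 3, 6, 7}  B2 = {1, 2, 4, 6, 7}  B3 = {2, 4, 6, 7, 8}  B4 = {2, 5, 6, 7, 8}
Tree: B1–B2, B2–B3, B3–B4

The largest bag has 5 vertices, giving width 4; this decomposition certifies tw(G) ≤ 4. On the other hand G contains the 5-clique {2, 4, 6, 7, 8}. A clique must lie in a single bag of any decomposition, so no decomposition can have width below 4. Therefore the treewidth is 4.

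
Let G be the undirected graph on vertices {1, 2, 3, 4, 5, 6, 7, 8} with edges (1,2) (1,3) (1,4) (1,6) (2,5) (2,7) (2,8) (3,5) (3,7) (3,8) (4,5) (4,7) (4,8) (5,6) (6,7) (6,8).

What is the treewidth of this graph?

4

A width-4 tree decomposition is:
Bags: B1 = {2, 3, 4, 6, 8}  B2 = {2, 3, 4, 6, 7}  B3 = {2, 3, 4, 5, 6}  B4 = {1, 2, 3, 4, 6}
Tree: B1–B2, B2–B3, B3–B4
Every bag has size at most 5, so the width is 5 − 1 = 4 and tw(G) ≤ 4. For the lower bound: the 5 vertex sets {2,8}, {3,7}, {4,5}, {6}, {1} are disjoint, each induces a connected subgraph, and every pair is joined by at least one edge of G. Contracting each set to a single vertex therefore yields K_{5} as a minor, and since treewidth is minor-monotone, tw(G) ≥ tw(K_{5}) = 4. Therefore the treewidth is 4.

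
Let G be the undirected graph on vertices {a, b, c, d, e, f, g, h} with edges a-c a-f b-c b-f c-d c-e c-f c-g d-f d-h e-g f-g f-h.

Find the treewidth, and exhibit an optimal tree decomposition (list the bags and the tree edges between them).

Each bag holds 3 vertices, so the decomposition has width 2, which upper-bounds the treewidth. On the other hand G contains the 3-clique {c, e, g}. A clique must lie in a single bag of any decomposition, so no decomposition can have width below 2. Combining the bounds, tw(G) = 2.

Treewidth 2.
One such decomposition:
Bags: B1 = {d, f, h}  B2 = {c, d, f}  B3 = {c, f, g}  B4 = {c, e, g}  B5 = {a, c, f}  B6 = {b, c, f}
Tree: B1–B2, B2–B3, B3–B4, B2–B5, B5–B6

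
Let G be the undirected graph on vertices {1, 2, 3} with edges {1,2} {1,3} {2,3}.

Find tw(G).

2

A width-2 tree decomposition is:
Bags: B1 = {1, 2, 3}
Tree: (single bag)
With just one bag of size 3, the width is 3 − 1 = 2, so tw(G) ≤ 2. For the lower bound, the 3 vertices {1, 2, 3} are pairwise adjacent, and any tree decomposition puts a clique entirely inside one bag — forcing width ≥ 2. Hence tw(G) = 2 exactly.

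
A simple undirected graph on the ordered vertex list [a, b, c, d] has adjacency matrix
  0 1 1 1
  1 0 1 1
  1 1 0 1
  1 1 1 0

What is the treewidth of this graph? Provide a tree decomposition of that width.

A single bag containing all 4 vertices is trivially a valid decomposition of width 3. Conversely, {a, b, c, d} is a clique of size 4, and the vertices of any clique must share a bag in every tree decomposition; so some bag has ≥ 4 vertices and tw(G) ≥ 3. Combining the bounds, tw(G) = 3.

Treewidth 3.
One such decomposition:
Bags: B1 = {a, b, c, d}
Tree: (single bag)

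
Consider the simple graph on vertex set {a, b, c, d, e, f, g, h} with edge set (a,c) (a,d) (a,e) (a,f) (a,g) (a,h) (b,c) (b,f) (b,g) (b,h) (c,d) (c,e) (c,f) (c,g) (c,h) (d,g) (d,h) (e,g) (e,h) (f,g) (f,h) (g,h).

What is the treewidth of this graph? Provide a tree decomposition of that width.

Treewidth 4.
One such decomposition:
Bags: B1 = {a, c, f, g, h}  B2 = {b, c, f, g, h}  B3 = {a, c, d, g, h}  B4 = {a, c, e, g, h}
Tree: B1–B2, B1–B3, B1–B4

The largest bag has 5 vertices, giving width 4; this decomposition certifies tw(G) ≤ 4. For the lower bound, the 5 vertices {a, c, d, g, h} are pairwise adjacent, and any tree decomposition puts a clique entirely inside one bag — forcing width ≥ 4. Therefore the treewidth is 4.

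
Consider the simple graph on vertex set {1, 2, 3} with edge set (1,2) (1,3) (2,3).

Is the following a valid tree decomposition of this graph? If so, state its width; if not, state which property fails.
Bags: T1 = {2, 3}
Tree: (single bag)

A tree decomposition must satisfy three properties: every vertex lies in some bag; for every edge, both endpoints lie together in some bag; and for every vertex, the bags containing it form a connected subtree. Here vertex 1 appears in no bag, so the decomposition is invalid.

No — vertex 1 appears in no bag.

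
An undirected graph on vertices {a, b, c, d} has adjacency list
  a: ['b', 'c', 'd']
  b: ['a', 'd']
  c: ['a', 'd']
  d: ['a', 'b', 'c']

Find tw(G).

2

A width-2 tree decomposition is:
Bags: B1 = {a, c, d}  B2 = {a, b, d}
Tree: B1–B2
The largest bag has 3 vertices, giving width 2; this decomposition certifies tw(G) ≤ 2. On the other hand G contains the 3-clique {a, c, d}. A clique must lie in a single bag of any decomposition, so no decomposition can have width below 2. Combining the bounds, tw(G) = 2.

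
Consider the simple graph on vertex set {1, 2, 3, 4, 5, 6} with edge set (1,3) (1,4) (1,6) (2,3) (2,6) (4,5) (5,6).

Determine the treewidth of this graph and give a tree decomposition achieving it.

Treewidth 2.
One optimal decomposition is:
Bags: B1 = {2, 3, 6}  B2 = {1, 3, 6}  B3 = {1, 5, 6}  B4 = {1, 4, 5}
Tree: B1–B2, B2–B3, B3–B4

Each bag holds 3 vertices, so the decomposition has width 2, which upper-bounds the treewidth. The edges 2–3–1–6–2 form a cycle, so G is not a tree and its treewidth is at least 2. The upper and lower bounds meet at 2, so that is the treewidth.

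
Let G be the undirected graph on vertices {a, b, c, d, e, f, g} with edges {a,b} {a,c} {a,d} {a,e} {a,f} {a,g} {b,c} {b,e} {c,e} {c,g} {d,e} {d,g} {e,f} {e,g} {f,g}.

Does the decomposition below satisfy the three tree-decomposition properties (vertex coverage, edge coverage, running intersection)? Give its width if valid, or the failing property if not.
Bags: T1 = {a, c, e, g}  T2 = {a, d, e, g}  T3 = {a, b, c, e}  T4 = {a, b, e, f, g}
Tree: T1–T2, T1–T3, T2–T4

A tree decomposition must satisfy three properties: every vertex lies in some bag; for every edge, both endpoints lie together in some bag; and for every vertex, the bags containing it form a connected subtree. Here bags containing vertex b are not connected in the tree, so the decomposition is invalid.

No — bags containing vertex b are not connected in the tree.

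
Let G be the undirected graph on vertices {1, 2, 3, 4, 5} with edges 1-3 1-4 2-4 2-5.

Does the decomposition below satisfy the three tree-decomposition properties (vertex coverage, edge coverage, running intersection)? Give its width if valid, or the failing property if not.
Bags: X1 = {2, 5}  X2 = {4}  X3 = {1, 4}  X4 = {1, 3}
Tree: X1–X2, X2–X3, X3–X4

A tree decomposition must satisfy three properties: every vertex lies in some bag; for every edge, both endpoints lie together in some bag; and for every vertex, the bags containing it form a connected subtree. Here edge (2,4) lies in no bag, so the decomposition is invalid.

No — edge (2,4) lies in no bag.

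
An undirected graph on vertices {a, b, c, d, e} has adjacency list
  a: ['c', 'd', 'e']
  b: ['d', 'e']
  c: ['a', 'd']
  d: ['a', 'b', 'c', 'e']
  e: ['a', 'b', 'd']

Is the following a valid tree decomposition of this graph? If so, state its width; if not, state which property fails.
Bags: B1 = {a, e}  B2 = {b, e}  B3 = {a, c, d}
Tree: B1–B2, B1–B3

A tree decomposition must satisfy three properties: every vertex lies in some bag; for every edge, both endpoints lie together in some bag; and for every vertex, the bags containing it form a connected subtree. Here edge (d,e) lies in no bag, so the decomposition is invalid.

No — edge (d,e) lies in no bag.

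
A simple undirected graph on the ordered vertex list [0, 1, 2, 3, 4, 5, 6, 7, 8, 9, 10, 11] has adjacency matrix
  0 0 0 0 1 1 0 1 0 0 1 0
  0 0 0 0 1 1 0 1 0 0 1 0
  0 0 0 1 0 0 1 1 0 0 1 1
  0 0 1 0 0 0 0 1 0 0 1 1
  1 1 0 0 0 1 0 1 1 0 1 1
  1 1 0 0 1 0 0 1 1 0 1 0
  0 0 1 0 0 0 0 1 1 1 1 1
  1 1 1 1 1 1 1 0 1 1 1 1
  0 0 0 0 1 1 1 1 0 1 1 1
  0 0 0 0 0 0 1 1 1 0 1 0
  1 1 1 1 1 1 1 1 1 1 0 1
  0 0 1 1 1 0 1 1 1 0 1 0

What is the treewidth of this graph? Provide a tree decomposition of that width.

Every bag has size at most 5, so the width is 5 − 1 = 4 and tw(G) ≤ 4. On the other hand G contains the 5-clique {2, 3, 7, 10, 11}. A clique must lie in a single bag of any decomposition, so no decomposition can have width below 4. Combining the bounds, tw(G) = 4.

Treewidth 4.
Bags: B1 = {0, 4, 5, 7, 10}  B2 = {4, 5, 7, 8, 10}  B3 = {4, 7, 8, 10, 11}  B4 = {6, 7, 8, 10, 11}  B5 = {2, 6, 7, 10, 11}  B6 = {2, 3, 7, 10, 11}  B7 = {1, 4, 5, 7, 10}  B8 = {6, 7, 8, 9, 10}
Tree: B1–B2, B2–B3, B3–B4, B4–B5, B5–B6, B2–B7, B4–B8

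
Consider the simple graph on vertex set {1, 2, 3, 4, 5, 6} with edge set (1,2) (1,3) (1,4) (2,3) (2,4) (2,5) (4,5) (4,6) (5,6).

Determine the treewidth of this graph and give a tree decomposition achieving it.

The largest bag has 3 vertices, giving width 2; this decomposition certifies tw(G) ≤ 2. Conversely, {1, 2, 3} is a clique of size 3, and the vertices of any clique must share a bag in every tree decomposition; so some bag has ≥ 3 vertices and tw(G) ≥ 2. Therefore the treewidth is 2.

Treewidth 2.
Bags: B1 = {2, 4, 5}  B2 = {1, 2, 4}  B3 = {1, 2, 3}  B4 = {4, 5, 6}
Tree: B1–B2, B2–B3, B1–B4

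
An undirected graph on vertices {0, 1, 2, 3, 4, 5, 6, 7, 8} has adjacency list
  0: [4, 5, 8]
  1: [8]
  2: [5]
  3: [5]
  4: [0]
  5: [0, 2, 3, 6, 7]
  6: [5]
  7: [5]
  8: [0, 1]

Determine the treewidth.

1

A width-1 tree decomposition is:
Bags: B1 = {0, 5}  B2 = {0, 8}  B3 = {5, 7}  B4 = {5, 6}  B5 = {3, 5}  B6 = {0, 4}  B7 = {2, 5}  B8 = {1, 8}
Tree: B1–B2, B1–B3, B1–B4, B3–B5, B2–B6, B1–B7, B2–B8
Each bag holds 2 vertices, so the decomposition has width 1, which upper-bounds the treewidth. Any graph with an edge has treewidth ≥ 1, and G has the edge 0–5. Hence tw(G) = 1 exactly.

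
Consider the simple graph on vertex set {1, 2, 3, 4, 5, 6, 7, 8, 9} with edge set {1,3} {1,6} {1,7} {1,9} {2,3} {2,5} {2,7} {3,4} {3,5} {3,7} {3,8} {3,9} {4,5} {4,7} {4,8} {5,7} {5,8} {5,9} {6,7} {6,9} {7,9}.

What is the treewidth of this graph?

A width-3 tree decomposition is:
Bags: B1 = {1, 6, 7, 9}  B2 = {1, 3, 7, 9}  B3 = {3, 5, 7, 9}  B4 = {2, 3, 5, 7}  B5 = {3, 4, 5, 7}  B6 = {3, 4, 5, 8}
Tree: B1–B2, B2–B3, B3–B4, B3–B5, B5–B6
Every bag has size at most 4, so the width is 4 − 1 = 3 and tw(G) ≤ 3. For the lower bound, the 4 vertices {1, 3, 7, 9} are pairwise adjacent, and any tree decomposition puts a clique entirely inside one bag — forcing width ≥ 3. The upper and lower bounds meet at 3, so that is the treewidth.

3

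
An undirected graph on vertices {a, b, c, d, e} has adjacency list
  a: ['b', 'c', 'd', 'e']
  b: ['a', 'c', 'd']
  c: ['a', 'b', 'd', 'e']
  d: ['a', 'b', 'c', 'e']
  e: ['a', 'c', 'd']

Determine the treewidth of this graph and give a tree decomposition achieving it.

Every bag has size at most 4, so the width is 4 − 1 = 3 and tw(G) ≤ 3. On the other hand G contains the 4-clique {a, c, d, e}. A clique must lie in a single bag of any decomposition, so no decomposition can have width below 3. Combining the bounds, tw(G) = 3.

Treewidth 3.
Bags: B1 = {a, b, c, d}  B2 = {a, c, d, e}
Tree: B1–B2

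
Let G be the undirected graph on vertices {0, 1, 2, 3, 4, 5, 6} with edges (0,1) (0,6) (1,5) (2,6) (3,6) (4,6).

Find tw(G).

1

A width-1 tree decomposition is:
Bags: B1 = {0, 1}  B2 = {0, 6}  B3 = {3, 6}  B4 = {2, 6}  B5 = {4, 6}  B6 = {1, 5}
Tree: B1–B2, B2–B3, B3–B4, B4–B5, B1–B6
Every bag has size at most 2, so the width is 2 − 1 = 1 and tw(G) ≤ 1. Any graph with an edge has treewidth ≥ 1, and G has the edge 0–1. Therefore the treewidth is 1.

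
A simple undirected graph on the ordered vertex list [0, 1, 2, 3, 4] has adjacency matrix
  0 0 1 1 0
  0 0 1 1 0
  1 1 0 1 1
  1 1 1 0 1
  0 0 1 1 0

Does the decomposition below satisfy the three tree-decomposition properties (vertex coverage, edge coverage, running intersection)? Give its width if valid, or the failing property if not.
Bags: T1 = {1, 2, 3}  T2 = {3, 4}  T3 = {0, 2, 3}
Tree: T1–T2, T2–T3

No — edge (2,4) lies in no bag.

A tree decomposition must satisfy three properties: every vertex lies in some bag; for every edge, both endpoints lie together in some bag; and for every vertex, the bags containing it form a connected subtree. Here edge (2,4) lies in no bag, so the decomposition is invalid.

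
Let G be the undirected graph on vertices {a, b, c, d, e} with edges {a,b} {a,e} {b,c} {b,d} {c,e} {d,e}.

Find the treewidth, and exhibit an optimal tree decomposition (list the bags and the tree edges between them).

Treewidth 2.
Bags: B1 = {b, d, e}  B2 = {a, b, e}  B3 = {b, c, e}
Tree: B1–B2, B2–B3

The largest bag has 3 vertices, giving width 2; this decomposition certifies tw(G) ≤ 2. The edges d–b–a–e–d form a cycle, so G is not a tree and its treewidth is at least 2. Combining the bounds, tw(G) = 2.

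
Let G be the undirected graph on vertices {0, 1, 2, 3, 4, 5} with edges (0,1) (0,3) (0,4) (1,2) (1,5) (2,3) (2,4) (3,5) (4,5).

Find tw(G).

A width-3 tree decomposition is:
Bags: B1 = {0, 1, 2, 5}  B2 = {0, 2, 3, 5}  B3 = {0, 2, 4, 5}
Tree: B1–B2, B2–B3
Every bag has size at most 4, so the width is 4 − 1 = 3 and tw(G) ≤ 3. For the lower bound: the 4 vertex sets {0,1}, {3,5}, {2}, {4} are disjoint, each induces a connected subgraph, and every pair is joined by at least one edge of G. Contracting each set to a single vertex therefore yields K_{4} as a minor, and since treewidth is minor-monotone, tw(G) ≥ tw(K_{4}) = 3. Therefore the treewidth is 3.

3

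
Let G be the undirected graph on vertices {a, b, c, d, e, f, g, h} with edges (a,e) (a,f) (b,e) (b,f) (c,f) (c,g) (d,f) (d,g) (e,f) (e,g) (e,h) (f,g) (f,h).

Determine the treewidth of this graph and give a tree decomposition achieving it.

Treewidth 2.
One optimal decomposition is:
Bags: B1 = {d, f, g}  B2 = {e, f, g}  B3 = {a, e, f}  B4 = {e, f, h}  B5 = {c, f, g}  B6 = {b, e, f}
Tree: B1–B2, B2–B3, B3–B4, B2–B5, B2–B6

Every bag has size at most 3, so the width is 3 − 1 = 2 and tw(G) ≤ 2. For the lower bound, the 3 vertices {d, f, g} are pairwise adjacent, and any tree decomposition puts a clique entirely inside one bag — forcing width ≥ 2. Combining the bounds, tw(G) = 2.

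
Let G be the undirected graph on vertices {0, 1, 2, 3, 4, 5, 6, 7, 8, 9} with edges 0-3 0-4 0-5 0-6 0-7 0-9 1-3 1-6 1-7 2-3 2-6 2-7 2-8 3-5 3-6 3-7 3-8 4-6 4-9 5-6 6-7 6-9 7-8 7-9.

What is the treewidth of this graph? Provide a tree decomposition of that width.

Every bag has size at most 4, so the width is 4 − 1 = 3 and tw(G) ≤ 3. On the other hand G contains the 4-clique {2, 3, 7, 8}. A clique must lie in a single bag of any decomposition, so no decomposition can have width below 3. Therefore the treewidth is 3.

Treewidth 3.
One such decomposition:
Bags: B1 = {1, 3, 6, 7}  B2 = {2, 3, 6, 7}  B3 = {0, 3, 6, 7}  B4 = {0, 6, 7, 9}  B5 = {0, 4, 6, 9}  B6 = {2, 3, 7, 8}  B7 = {0, 3, 5, 6}
Tree: B1–B2, B2–B3, B3–B4, B4–B5, B2–B6, B3–B7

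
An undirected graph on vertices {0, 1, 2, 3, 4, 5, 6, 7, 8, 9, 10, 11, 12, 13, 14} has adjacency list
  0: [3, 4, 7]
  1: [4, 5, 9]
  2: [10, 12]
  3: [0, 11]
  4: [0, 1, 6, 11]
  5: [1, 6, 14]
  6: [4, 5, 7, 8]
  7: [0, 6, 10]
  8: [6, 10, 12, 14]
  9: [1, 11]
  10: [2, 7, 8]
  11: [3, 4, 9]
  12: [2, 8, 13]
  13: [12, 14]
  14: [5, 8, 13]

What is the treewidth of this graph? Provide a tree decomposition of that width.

Treewidth 3.
One such decomposition:
Bags: B1 = {2, 10, 12, 13}  B2 = {8, 10, 12, 13}  B3 = {8, 10, 13, 14}  B4 = {7, 8, 10, 14}  B5 = {6, 7, 8, 14}  B6 = {5, 6, 7, 14}  B7 = {0, 5, 6, 7}  B8 = {0, 4, 5, 6}  B9 = {0, 1, 4, 5}  B10 = {0, 1, 3, 4}  B11 = {1, 3, 4, 11}  B12 = {1, 3, 9, 11}
Tree: B1–B2, B2–B3, B3–B4, B4–B5, B5–B6, B6–B7, B7–B8, B8–B9, B9–B10, B10–B11, B11–B12

Each bag holds 4 vertices, so the decomposition has width 3, which upper-bounds the treewidth. For the lower bound: the 4 vertex sets {2,12,13}, {10}, {8}, {5,6,7,14} are disjoint, each induces a connected subgraph, and every pair is joined by at least one edge of G. Contracting each set to a single vertex therefore yields K_{4} as a minor, and since treewidth is minor-monotone, tw(G) ≥ tw(K_{4}) = 3. Therefore the treewidth is 3.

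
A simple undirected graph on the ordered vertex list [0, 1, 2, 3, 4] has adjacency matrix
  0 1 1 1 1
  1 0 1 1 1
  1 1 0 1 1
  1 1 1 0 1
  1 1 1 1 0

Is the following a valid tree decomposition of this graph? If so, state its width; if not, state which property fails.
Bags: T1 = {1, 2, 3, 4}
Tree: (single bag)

No — vertex 0 appears in no bag.

A tree decomposition must satisfy three properties: every vertex lies in some bag; for every edge, both endpoints lie together in some bag; and for every vertex, the bags containing it form a connected subtree. Here vertex 0 appears in no bag, so the decomposition is invalid.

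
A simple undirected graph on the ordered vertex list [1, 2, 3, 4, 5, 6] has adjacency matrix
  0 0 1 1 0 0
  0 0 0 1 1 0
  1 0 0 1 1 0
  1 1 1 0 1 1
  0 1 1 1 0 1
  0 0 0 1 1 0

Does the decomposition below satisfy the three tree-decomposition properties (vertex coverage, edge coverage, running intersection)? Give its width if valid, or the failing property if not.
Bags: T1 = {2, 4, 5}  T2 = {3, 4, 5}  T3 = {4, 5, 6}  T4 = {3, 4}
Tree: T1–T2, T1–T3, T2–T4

No — vertex 1 appears in no bag.

A tree decomposition must satisfy three properties: every vertex lies in some bag; for every edge, both endpoints lie together in some bag; and for every vertex, the bags containing it form a connected subtree. Here vertex 1 appears in no bag, so the decomposition is invalid.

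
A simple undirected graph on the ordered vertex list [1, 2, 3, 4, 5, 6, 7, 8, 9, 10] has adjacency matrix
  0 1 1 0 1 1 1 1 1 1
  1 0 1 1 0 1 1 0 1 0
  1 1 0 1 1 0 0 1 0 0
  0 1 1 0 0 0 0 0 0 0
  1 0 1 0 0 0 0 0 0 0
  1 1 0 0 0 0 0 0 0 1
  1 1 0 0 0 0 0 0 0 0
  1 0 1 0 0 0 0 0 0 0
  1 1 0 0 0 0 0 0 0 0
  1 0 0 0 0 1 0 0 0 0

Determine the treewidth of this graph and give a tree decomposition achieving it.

The largest bag has 3 vertices, giving width 2; this decomposition certifies tw(G) ≤ 2. Conversely, {1, 3, 8} is a clique of size 3, and the vertices of any clique must share a bag in every tree decomposition; so some bag has ≥ 3 vertices and tw(G) ≥ 2. Hence tw(G) = 2 exactly.

Treewidth 2.
One such decomposition:
Bags: B1 = {1, 3, 8}  B2 = {1, 2, 3}  B3 = {2, 3, 4}  B4 = {1, 2, 6}  B5 = {1, 6, 10}  B6 = {1, 2, 9}  B7 = {1, 2, 7}  B8 = {1, 3, 5}
Tree: B1–B2, B2–B3, B2–B4, B4–B5, B2–B6, B6–B7, B1–B8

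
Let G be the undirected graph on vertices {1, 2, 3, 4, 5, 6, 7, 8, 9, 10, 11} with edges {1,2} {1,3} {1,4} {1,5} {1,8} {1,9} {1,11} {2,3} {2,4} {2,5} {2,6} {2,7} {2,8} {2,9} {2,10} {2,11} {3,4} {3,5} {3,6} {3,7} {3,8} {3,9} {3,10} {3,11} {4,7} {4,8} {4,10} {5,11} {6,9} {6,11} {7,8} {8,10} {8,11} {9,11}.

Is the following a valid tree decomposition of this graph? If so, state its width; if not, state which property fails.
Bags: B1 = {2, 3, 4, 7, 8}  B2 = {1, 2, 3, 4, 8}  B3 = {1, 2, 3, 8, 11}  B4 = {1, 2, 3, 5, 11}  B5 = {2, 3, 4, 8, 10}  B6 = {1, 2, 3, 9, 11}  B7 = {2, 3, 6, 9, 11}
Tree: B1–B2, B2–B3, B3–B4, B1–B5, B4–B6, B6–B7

Yes; width 4.

Vertex coverage: the bags together contain {1, 2, 3, 4, 5, 6, 7, 8, 9, 10, 11}, the full vertex set. Edge coverage: each edge of G has both endpoints in at least one bag. Running intersection: for every vertex, the bags containing it form a connected subtree. All three properties hold, so this is a valid tree decomposition of width max|bag| − 1 = 4, and hence tw(G) ≤ 4.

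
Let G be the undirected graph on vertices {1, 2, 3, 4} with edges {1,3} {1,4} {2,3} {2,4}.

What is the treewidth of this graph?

A width-2 tree decomposition is:
Bags: B1 = {1, 2, 3}  B2 = {1, 2, 4}
Tree: B1–B2
The largest bag has 3 vertices, giving width 2; this decomposition certifies tw(G) ≤ 2. Since 2–3–1–4–2 is a cycle in G, G is not acyclic. Forests are exactly the graphs of treewidth ≤ 1, so tw(G) ≥ 2. Hence tw(G) = 2 exactly.

2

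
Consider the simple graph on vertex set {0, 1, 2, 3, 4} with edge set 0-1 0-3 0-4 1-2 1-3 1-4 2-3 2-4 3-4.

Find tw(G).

3

A width-3 tree decomposition is:
Bags: B1 = {1, 2, 3, 4}  B2 = {0, 1, 3, 4}
Tree: B1–B2
Each bag holds 4 vertices, so the decomposition has width 3, which upper-bounds the treewidth. For the lower bound, the 4 vertices {0, 1, 3, 4} are pairwise adjacent, and any tree decomposition puts a clique entirely inside one bag — forcing width ≥ 3. Therefore the treewidth is 3.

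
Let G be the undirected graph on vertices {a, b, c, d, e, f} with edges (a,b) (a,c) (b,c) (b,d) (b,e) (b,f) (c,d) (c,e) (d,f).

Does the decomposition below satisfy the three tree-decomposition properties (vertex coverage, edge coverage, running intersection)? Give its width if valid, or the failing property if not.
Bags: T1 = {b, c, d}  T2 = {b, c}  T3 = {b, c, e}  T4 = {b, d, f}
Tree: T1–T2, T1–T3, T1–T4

No — vertex a appears in no bag.

A tree decomposition must satisfy three properties: every vertex lies in some bag; for every edge, both endpoints lie together in some bag; and for every vertex, the bags containing it form a connected subtree. Here vertex a appears in no bag, so the decomposition is invalid.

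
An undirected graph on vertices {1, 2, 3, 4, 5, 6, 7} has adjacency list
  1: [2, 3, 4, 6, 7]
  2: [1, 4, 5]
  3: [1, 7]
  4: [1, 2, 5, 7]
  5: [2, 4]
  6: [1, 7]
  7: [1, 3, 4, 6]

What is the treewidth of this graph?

A width-2 tree decomposition is:
Bags: B1 = {1, 2, 4}  B2 = {1, 4, 7}  B3 = {2, 4, 5}  B4 = {1, 6, 7}  B5 = {1, 3, 7}
Tree: B1–B2, B1–B3, B2–B4, B4–B5
Each bag holds 3 vertices, so the decomposition has width 2, which upper-bounds the treewidth. For the lower bound, the 3 vertices {1, 2, 4} are pairwise adjacent, and any tree decomposition puts a clique entirely inside one bag — forcing width ≥ 2. Hence tw(G) = 2 exactly.

2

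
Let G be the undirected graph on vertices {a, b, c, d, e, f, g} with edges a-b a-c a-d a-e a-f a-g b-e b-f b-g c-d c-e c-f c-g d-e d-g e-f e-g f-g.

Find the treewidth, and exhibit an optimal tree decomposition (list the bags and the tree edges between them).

The largest bag has 5 vertices, giving width 4; this decomposition certifies tw(G) ≤ 4. Conversely, {a, c, d, e, g} is a clique of size 5, and the vertices of any clique must share a bag in every tree decomposition; so some bag has ≥ 5 vertices and tw(G) ≥ 4. Therefore the treewidth is 4.

Treewidth 4.
Bags: B1 = {a, b, e, f, g}  B2 = {a, c, e, f, g}  B3 = {a, c, d, e, g}
Tree: B1–B2, B2–B3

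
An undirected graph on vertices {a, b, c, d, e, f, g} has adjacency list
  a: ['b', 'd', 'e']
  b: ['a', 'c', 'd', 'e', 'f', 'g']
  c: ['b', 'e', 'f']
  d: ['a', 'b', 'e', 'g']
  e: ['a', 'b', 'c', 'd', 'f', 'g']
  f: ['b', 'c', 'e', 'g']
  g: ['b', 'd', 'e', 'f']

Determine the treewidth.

3

A width-3 tree decomposition is:
Bags: B1 = {b, d, e, g}  B2 = {b, e, f, g}  B3 = {a, b, d, e}  B4 = {b, c, e, f}
Tree: B1–B2, B1–B3, B2–B4
Every bag has size at most 4, so the width is 4 − 1 = 3 and tw(G) ≤ 3. For the lower bound, the 4 vertices {b, d, e, g} are pairwise adjacent, and any tree decomposition puts a clique entirely inside one bag — forcing width ≥ 3. Therefore the treewidth is 3.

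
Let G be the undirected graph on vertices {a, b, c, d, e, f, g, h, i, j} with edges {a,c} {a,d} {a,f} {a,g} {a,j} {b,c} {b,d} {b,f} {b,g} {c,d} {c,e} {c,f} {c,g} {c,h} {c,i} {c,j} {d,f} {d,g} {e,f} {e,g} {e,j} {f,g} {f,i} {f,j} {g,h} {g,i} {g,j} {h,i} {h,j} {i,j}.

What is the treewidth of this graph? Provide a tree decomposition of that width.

Treewidth 4.
One such decomposition:
Bags: B1 = {a, c, d, f, g}  B2 = {a, c, f, g, j}  B3 = {b, c, d, f, g}  B4 = {c, f, g, i, j}  B5 = {c, e, f, g, j}  B6 = {c, g, h, i, j}
Tree: B1–B2, B1–B3, B2–B4, B2–B5, B4–B6

The largest bag has 5 vertices, giving width 4; this decomposition certifies tw(G) ≤ 4. On the other hand G contains the 5-clique {c, g, h, i, j}. A clique must lie in a single bag of any decomposition, so no decomposition can have width below 4. Combining the bounds, tw(G) = 4.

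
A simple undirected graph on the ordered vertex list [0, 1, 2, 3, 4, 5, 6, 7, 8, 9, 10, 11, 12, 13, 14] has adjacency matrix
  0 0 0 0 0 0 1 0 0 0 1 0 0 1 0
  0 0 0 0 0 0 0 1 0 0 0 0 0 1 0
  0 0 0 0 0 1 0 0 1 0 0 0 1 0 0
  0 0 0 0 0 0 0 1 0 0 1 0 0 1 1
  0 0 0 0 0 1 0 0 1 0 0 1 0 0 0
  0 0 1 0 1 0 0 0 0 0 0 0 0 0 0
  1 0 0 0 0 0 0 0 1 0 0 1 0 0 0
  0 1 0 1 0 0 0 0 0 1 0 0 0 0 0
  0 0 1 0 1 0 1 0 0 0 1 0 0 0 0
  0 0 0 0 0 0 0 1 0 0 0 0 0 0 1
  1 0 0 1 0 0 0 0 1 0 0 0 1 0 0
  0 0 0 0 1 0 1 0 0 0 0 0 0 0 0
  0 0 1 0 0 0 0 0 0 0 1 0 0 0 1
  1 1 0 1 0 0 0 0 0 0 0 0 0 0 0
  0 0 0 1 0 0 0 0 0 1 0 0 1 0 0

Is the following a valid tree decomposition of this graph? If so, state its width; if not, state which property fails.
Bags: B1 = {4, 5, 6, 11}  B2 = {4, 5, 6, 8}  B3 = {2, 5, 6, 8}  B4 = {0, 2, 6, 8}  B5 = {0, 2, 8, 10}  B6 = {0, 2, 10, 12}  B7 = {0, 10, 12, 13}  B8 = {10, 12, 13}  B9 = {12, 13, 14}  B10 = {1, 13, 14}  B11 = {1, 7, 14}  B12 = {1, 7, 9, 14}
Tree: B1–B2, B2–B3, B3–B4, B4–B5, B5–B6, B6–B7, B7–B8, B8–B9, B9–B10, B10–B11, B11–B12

No — vertex 3 appears in no bag.

A tree decomposition must satisfy three properties: every vertex lies in some bag; for every edge, both endpoints lie together in some bag; and for every vertex, the bags containing it form a connected subtree. Here vertex 3 appears in no bag, so the decomposition is invalid.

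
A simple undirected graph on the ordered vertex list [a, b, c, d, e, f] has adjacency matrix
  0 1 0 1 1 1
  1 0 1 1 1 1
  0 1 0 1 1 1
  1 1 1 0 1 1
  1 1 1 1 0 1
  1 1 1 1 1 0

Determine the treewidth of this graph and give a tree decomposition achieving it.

Every bag has size at most 5, so the width is 5 − 1 = 4 and tw(G) ≤ 4. Conversely, {b, c, d, e, f} is a clique of size 5, and the vertices of any clique must share a bag in every tree decomposition; so some bag has ≥ 5 vertices and tw(G) ≥ 4. Therefore the treewidth is 4.

Treewidth 4.
One optimal decomposition is:
Bags: B1 = {a, b, d, e, f}  B2 = {b, c, d, e, f}
Tree: B1–B2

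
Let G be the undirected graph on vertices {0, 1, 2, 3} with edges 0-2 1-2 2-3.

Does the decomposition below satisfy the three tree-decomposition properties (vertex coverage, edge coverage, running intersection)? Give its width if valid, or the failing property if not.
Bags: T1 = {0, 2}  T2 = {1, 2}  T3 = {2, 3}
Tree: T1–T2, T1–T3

Every vertex of G appears in some bag (union = {0, 1, 2, 3}); every edge is covered by a bag; and for each vertex v the set of bags containing v is connected in the bag tree. The decomposition is therefore valid. The largest bag has 2 vertices, so the width is 1.

Yes; width 1.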